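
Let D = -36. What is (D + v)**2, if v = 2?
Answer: 1156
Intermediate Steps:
(D + v)**2 = (-36 + 2)**2 = (-34)**2 = 1156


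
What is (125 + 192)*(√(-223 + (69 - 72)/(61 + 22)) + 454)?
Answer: 143918 + 1268*I*√96031/83 ≈ 1.4392e+5 + 4734.2*I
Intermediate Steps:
(125 + 192)*(√(-223 + (69 - 72)/(61 + 22)) + 454) = 317*(√(-223 - 3/83) + 454) = 317*(√(-18512/83) + 454) = 317*(4*I*√96031/83 + 454) = 317*(454 + 4*I*√96031/83) = 143918 + 1268*I*√96031/83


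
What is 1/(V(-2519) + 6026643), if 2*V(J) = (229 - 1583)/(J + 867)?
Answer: 1652/9956014913 ≈ 1.6593e-7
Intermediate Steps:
V(J) = -677/(867 + J) (V(J) = ((229 - 1583)/(J + 867))/2 = (-1354/(867 + J))/2 = -677/(867 + J))
1/(V(-2519) + 6026643) = 1/(-677/(867 - 2519) + 6026643) = 1/(-677/(-1652) + 6026643) = 1/(-677*(-1/1652) + 6026643) = 1/(677/1652 + 6026643) = 1/(9956014913/1652) = 1652/9956014913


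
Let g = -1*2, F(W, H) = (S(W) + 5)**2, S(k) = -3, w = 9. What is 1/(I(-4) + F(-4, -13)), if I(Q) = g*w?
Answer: -1/14 ≈ -0.071429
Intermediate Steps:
F(W, H) = 4 (F(W, H) = (-3 + 5)**2 = 2**2 = 4)
g = -2
I(Q) = -18 (I(Q) = -2*9 = -18)
1/(I(-4) + F(-4, -13)) = 1/(-18 + 4) = 1/(-14) = -1/14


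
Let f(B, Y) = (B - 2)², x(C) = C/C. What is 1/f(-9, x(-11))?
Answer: 1/121 ≈ 0.0082645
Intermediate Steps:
x(C) = 1
f(B, Y) = (-2 + B)²
1/f(-9, x(-11)) = 1/((-2 - 9)²) = 1/((-11)²) = 1/121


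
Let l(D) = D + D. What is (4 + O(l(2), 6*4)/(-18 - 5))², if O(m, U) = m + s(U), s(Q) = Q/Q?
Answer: 7569/529 ≈ 14.308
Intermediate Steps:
s(Q) = 1
l(D) = 2*D
O(m, U) = 1 + m (O(m, U) = m + 1 = 1 + m)
(4 + O(l(2), 6*4)/(-18 - 5))² = (4 + (1 + 2*2)/(-18 - 5))² = (4 + (1 + 4)/(-23))² = (4 + 5*(-1/23))² = (4 - 5/23)² = (87/23)² = 7569/529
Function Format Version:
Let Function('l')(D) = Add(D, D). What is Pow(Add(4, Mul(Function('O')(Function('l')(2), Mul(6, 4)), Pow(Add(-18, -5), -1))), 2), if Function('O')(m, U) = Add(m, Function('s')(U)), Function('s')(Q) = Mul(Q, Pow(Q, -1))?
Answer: Rational(7569, 529) ≈ 14.308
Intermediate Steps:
Function('s')(Q) = 1
Function('l')(D) = Mul(2, D)
Function('O')(m, U) = Add(1, m) (Function('O')(m, U) = Add(m, 1) = Add(1, m))
Pow(Add(4, Mul(Function('O')(Function('l')(2), Mul(6, 4)), Pow(Add(-18, -5), -1))), 2) = Pow(Add(4, Mul(Add(1, Mul(2, 2)), Pow(Add(-18, -5), -1))), 2) = Pow(Add(4, Mul(Add(1, 4), Pow(-23, -1))), 2) = Pow(Add(4, Mul(5, Rational(-1, 23))), 2) = Pow(Add(4, Rational(-5, 23)), 2) = Pow(Rational(87, 23), 2) = Rational(7569, 529)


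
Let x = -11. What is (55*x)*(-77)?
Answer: 46585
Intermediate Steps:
(55*x)*(-77) = (55*(-11))*(-77) = -605*(-77) = 46585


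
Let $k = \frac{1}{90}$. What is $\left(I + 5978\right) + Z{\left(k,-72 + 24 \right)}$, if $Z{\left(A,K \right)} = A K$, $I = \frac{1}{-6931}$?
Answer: $\frac{621447307}{103965} \approx 5977.5$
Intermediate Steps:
$I = - \frac{1}{6931} \approx -0.00014428$
$k = \frac{1}{90} \approx 0.011111$
$\left(I + 5978\right) + Z{\left(k,-72 + 24 \right)} = \left(- \frac{1}{6931} + 5978\right) + \frac{-72 + 24}{90} = \frac{41433517}{6931} + \frac{1}{90} \left(-48\right) = \frac{41433517}{6931} - \frac{8}{15} = \frac{621447307}{103965}$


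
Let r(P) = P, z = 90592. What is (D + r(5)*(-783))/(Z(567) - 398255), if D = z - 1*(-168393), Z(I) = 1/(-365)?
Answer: -46550275/72681538 ≈ -0.64047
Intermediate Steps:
Z(I) = -1/365
D = 258985 (D = 90592 - 1*(-168393) = 90592 + 168393 = 258985)
(D + r(5)*(-783))/(Z(567) - 398255) = (258985 + 5*(-783))/(-1/365 - 398255) = (258985 - 3915)/(-145363076/365) = 255070*(-365/145363076) = -46550275/72681538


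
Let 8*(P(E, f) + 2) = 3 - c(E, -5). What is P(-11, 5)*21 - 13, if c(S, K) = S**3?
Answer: 13787/4 ≈ 3446.8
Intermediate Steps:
P(E, f) = -13/8 - E**3/8 (P(E, f) = -2 + (3 - E**3)/8 = -2 + (3/8 - E**3/8) = -13/8 - E**3/8)
P(-11, 5)*21 - 13 = (-13/8 - 1/8*(-11)**3)*21 - 13 = (-13/8 - 1/8*(-1331))*21 - 13 = (-13/8 + 1331/8)*21 - 13 = (659/4)*21 - 13 = 13839/4 - 13 = 13787/4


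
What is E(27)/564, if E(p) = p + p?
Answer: 9/94 ≈ 0.095745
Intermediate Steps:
E(p) = 2*p
E(27)/564 = (2*27)/564 = 54*(1/564) = 9/94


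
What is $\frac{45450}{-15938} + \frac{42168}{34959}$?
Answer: $- \frac{152802161}{92862757} \approx -1.6455$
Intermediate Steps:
$\frac{45450}{-15938} + \frac{42168}{34959} = 45450 \left(- \frac{1}{15938}\right) + 42168 \cdot \frac{1}{34959} = - \frac{22725}{7969} + \frac{14056}{11653} = - \frac{152802161}{92862757}$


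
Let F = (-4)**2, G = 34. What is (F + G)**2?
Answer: 2500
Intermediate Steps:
F = 16
(F + G)**2 = (16 + 34)**2 = 50**2 = 2500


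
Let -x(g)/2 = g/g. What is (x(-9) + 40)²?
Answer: 1444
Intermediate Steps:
x(g) = -2 (x(g) = -2*g/g = -2*1 = -2)
(x(-9) + 40)² = (-2 + 40)² = 38² = 1444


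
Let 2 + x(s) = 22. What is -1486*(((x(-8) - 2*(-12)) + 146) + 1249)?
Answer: -2138354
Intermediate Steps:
x(s) = 20 (x(s) = -2 + 22 = 20)
-1486*(((x(-8) - 2*(-12)) + 146) + 1249) = -1486*(((20 - 2*(-12)) + 146) + 1249) = -1486*(((20 + 24) + 146) + 1249) = -1486*((44 + 146) + 1249) = -1486*(190 + 1249) = -1486*1439 = -2138354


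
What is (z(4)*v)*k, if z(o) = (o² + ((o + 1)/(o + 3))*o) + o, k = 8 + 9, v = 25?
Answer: 68000/7 ≈ 9714.3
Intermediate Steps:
k = 17
z(o) = o + o² + o*(1 + o)/(3 + o) (z(o) = (o² + ((1 + o)/(3 + o))*o) + o = (o² + o*(1 + o)/(3 + o)) + o = o + o² + o*(1 + o)/(3 + o))
(z(4)*v)*k = ((4*(4 + 4² + 5*4)/(3 + 4))*25)*17 = ((4*(4 + 16 + 20)/7)*25)*17 = ((4*(⅐)*40)*25)*17 = ((160/7)*25)*17 = (4000/7)*17 = 68000/7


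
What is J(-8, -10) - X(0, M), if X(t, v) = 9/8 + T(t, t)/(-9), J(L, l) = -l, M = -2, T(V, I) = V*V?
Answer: 71/8 ≈ 8.8750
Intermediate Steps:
T(V, I) = V**2
X(t, v) = 9/8 - t**2/9 (X(t, v) = 9/8 + t**2/(-9) = 9*(1/8) + t**2*(-1/9) = 9/8 - t**2/9)
J(-8, -10) - X(0, M) = -1*(-10) - (9/8 - 1/9*0**2) = 10 - (9/8 - 1/9*0) = 10 - (9/8 + 0) = 10 - 1*9/8 = 10 - 9/8 = 71/8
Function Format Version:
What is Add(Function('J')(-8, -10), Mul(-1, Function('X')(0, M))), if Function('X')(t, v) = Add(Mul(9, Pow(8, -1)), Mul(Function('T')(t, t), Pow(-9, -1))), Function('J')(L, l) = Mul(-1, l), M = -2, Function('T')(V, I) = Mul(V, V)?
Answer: Rational(71, 8) ≈ 8.8750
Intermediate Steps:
Function('T')(V, I) = Pow(V, 2)
Function('X')(t, v) = Add(Rational(9, 8), Mul(Rational(-1, 9), Pow(t, 2))) (Function('X')(t, v) = Add(Mul(9, Pow(8, -1)), Mul(Pow(t, 2), Pow(-9, -1))) = Add(Mul(9, Rational(1, 8)), Mul(Pow(t, 2), Rational(-1, 9))) = Add(Rational(9, 8), Mul(Rational(-1, 9), Pow(t, 2))))
Add(Function('J')(-8, -10), Mul(-1, Function('X')(0, M))) = Add(Mul(-1, -10), Mul(-1, Add(Rational(9, 8), Mul(Rational(-1, 9), Pow(0, 2))))) = Add(10, Mul(-1, Add(Rational(9, 8), Mul(Rational(-1, 9), 0)))) = Add(10, Mul(-1, Add(Rational(9, 8), 0))) = Add(10, Mul(-1, Rational(9, 8))) = Add(10, Rational(-9, 8)) = Rational(71, 8)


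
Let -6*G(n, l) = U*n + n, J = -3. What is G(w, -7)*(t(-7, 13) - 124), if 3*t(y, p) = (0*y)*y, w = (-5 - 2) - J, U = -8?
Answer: 1736/3 ≈ 578.67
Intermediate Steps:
w = -4 (w = (-5 - 2) - 1*(-3) = -7 + 3 = -4)
G(n, l) = 7*n/6 (G(n, l) = -(-8*n + n)/6 = -(-7)*n/6 = 7*n/6)
t(y, p) = 0 (t(y, p) = ((0*y)*y)/3 = (0*y)/3 = (⅓)*0 = 0)
G(w, -7)*(t(-7, 13) - 124) = ((7/6)*(-4))*(0 - 124) = -14/3*(-124) = 1736/3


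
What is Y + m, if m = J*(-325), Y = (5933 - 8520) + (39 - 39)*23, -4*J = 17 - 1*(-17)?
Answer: 351/2 ≈ 175.50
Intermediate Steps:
J = -17/2 (J = -(17 - 1*(-17))/4 = -(17 + 17)/4 = -¼*34 = -17/2 ≈ -8.5000)
Y = -2587 (Y = -2587 + 0*23 = -2587 + 0 = -2587)
m = 5525/2 (m = -17/2*(-325) = 5525/2 ≈ 2762.5)
Y + m = -2587 + 5525/2 = 351/2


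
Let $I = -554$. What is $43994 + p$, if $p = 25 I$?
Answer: $30144$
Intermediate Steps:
$p = -13850$ ($p = 25 \left(-554\right) = -13850$)
$43994 + p = 43994 - 13850 = 30144$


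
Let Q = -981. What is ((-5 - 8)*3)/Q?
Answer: 13/327 ≈ 0.039755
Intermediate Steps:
((-5 - 8)*3)/Q = ((-5 - 8)*3)/(-981) = -13*3*(-1/981) = -39*(-1/981) = 13/327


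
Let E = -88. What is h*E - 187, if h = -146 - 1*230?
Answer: 32901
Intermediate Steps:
h = -376 (h = -146 - 230 = -376)
h*E - 187 = -376*(-88) - 187 = 33088 - 187 = 32901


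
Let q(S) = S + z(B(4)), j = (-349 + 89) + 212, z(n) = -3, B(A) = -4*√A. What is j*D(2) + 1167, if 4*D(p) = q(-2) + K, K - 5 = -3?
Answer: 1203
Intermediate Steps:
j = -48 (j = -260 + 212 = -48)
K = 2 (K = 5 - 3 = 2)
q(S) = -3 + S (q(S) = S - 3 = -3 + S)
D(p) = -¾ (D(p) = ((-3 - 2) + 2)/4 = (-5 + 2)/4 = (¼)*(-3) = -¾)
j*D(2) + 1167 = -48*(-¾) + 1167 = 36 + 1167 = 1203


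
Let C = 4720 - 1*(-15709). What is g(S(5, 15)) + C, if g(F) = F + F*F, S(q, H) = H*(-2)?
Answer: 21299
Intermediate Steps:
S(q, H) = -2*H
C = 20429 (C = 4720 + 15709 = 20429)
g(F) = F + F²
g(S(5, 15)) + C = (-2*15)*(1 - 2*15) + 20429 = -30*(1 - 30) + 20429 = -30*(-29) + 20429 = 870 + 20429 = 21299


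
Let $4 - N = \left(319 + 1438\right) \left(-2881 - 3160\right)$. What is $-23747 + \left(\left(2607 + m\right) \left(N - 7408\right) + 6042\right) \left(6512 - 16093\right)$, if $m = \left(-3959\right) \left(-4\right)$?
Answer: $-1874217384618588$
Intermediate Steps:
$N = 10614041$ ($N = 4 - \left(319 + 1438\right) \left(-2881 - 3160\right) = 4 - 1757 \left(-6041\right) = 4 - -10614037 = 4 + 10614037 = 10614041$)
$m = 15836$
$-23747 + \left(\left(2607 + m\right) \left(N - 7408\right) + 6042\right) \left(6512 - 16093\right) = -23747 + \left(\left(2607 + 15836\right) \left(10614041 - 7408\right) + 6042\right) \left(6512 - 16093\right) = -23747 + \left(18443 \cdot 10606633 + 6042\right) \left(-9581\right) = -23747 + \left(195618132419 + 6042\right) \left(-9581\right) = -23747 + 195618138461 \left(-9581\right) = -23747 - 1874217384594841 = -1874217384618588$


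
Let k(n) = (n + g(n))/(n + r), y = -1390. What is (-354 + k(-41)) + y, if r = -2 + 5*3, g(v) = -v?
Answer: -1744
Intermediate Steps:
r = 13 (r = -2 + 15 = 13)
k(n) = 0 (k(n) = (n - n)/(n + 13) = 0/(13 + n) = 0)
(-354 + k(-41)) + y = (-354 + 0) - 1390 = -354 - 1390 = -1744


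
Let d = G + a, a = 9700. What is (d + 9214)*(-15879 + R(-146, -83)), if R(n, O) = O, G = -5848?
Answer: -208559492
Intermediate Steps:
d = 3852 (d = -5848 + 9700 = 3852)
(d + 9214)*(-15879 + R(-146, -83)) = (3852 + 9214)*(-15879 - 83) = 13066*(-15962) = -208559492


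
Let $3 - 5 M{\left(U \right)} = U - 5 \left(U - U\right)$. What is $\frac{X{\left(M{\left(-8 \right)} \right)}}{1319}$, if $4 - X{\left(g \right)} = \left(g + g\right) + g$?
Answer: $- \frac{13}{6595} \approx -0.0019712$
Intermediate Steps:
$M{\left(U \right)} = \frac{3}{5} - \frac{U}{5}$ ($M{\left(U \right)} = \frac{3}{5} - \frac{U - 5 \left(U - U\right)}{5} = \frac{3}{5} - \frac{U - 0}{5} = \frac{3}{5} - \frac{U + 0}{5} = \frac{3}{5} - \frac{U}{5}$)
$X{\left(g \right)} = 4 - 3 g$ ($X{\left(g \right)} = 4 - \left(\left(g + g\right) + g\right) = 4 - \left(2 g + g\right) = 4 - 3 g$)
$\frac{X{\left(M{\left(-8 \right)} \right)}}{1319} = \frac{4 - 3 \left(\frac{3}{5} - - \frac{8}{5}\right)}{1319} = \left(4 - 3 \left(\frac{3}{5} + \frac{8}{5}\right)\right) \frac{1}{1319} = \left(4 - \frac{33}{5}\right) \frac{1}{1319} = \left(- \frac{13}{5}\right) \frac{1}{1319} = - \frac{13}{6595}$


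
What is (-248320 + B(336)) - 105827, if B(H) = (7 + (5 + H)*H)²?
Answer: 13128909742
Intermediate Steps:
B(H) = (7 + H*(5 + H))²
(-248320 + B(336)) - 105827 = (-248320 + (7 + 336² + 5*336)²) - 105827 = (-248320 + (7 + 112896 + 1680)²) - 105827 = (-248320 + 114583²) - 105827 = (-248320 + 13129263889) - 105827 = 13129015569 - 105827 = 13128909742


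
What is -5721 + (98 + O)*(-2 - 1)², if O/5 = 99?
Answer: -384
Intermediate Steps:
O = 495 (O = 5*99 = 495)
-5721 + (98 + O)*(-2 - 1)² = -5721 + (98 + 495)*(-2 - 1)² = -5721 + 593*(-3)² = -5721 + 593*9 = -5721 + 5337 = -384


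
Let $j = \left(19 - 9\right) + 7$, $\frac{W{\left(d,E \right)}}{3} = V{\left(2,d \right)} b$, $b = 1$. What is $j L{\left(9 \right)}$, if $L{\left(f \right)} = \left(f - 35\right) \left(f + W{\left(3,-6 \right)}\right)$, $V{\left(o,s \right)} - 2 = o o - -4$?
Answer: $-17238$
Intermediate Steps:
$V{\left(o,s \right)} = 6 + o^{2}$ ($V{\left(o,s \right)} = 2 + \left(o o - -4\right) = 2 + \left(o^{2} + 4\right) = 2 + \left(4 + o^{2}\right) = 6 + o^{2}$)
$W{\left(d,E \right)} = 30$ ($W{\left(d,E \right)} = 3 \left(6 + 2^{2}\right) 1 = 3 \left(6 + 4\right) 1 = 3 \cdot 10 \cdot 1 = 3 \cdot 10 = 30$)
$L{\left(f \right)} = \left(-35 + f\right) \left(30 + f\right)$ ($L{\left(f \right)} = \left(f - 35\right) \left(f + 30\right) = \left(-35 + f\right) \left(30 + f\right)$)
$j = 17$ ($j = 10 + 7 = 17$)
$j L{\left(9 \right)} = 17 \left(-1050 + 9^{2} - 45\right) = 17 \left(-1050 + 81 - 45\right) = 17 \left(-1014\right) = -17238$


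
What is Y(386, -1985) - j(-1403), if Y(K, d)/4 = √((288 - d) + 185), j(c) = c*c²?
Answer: 2761677827 + 4*√2458 ≈ 2.7617e+9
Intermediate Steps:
j(c) = c³
Y(K, d) = 4*√(473 - d) (Y(K, d) = 4*√((288 - d) + 185) = 4*√(473 - d))
Y(386, -1985) - j(-1403) = 4*√(473 - 1*(-1985)) - 1*(-1403)³ = 4*√(473 + 1985) - 1*(-2761677827) = 4*√2458 + 2761677827 = 2761677827 + 4*√2458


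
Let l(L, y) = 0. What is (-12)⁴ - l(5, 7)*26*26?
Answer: 20736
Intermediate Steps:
(-12)⁴ - l(5, 7)*26*26 = (-12)⁴ - 0*26*26 = 20736 - 0*26 = 20736 - 1*0 = 20736 + 0 = 20736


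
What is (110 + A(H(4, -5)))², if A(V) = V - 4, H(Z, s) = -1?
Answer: 11025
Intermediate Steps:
A(V) = -4 + V
(110 + A(H(4, -5)))² = (110 + (-4 - 1))² = (110 - 5)² = 105² = 11025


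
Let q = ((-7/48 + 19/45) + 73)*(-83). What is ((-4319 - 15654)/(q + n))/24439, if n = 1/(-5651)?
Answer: 81264544560/604760474312713 ≈ 0.00013437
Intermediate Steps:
n = -1/5651 ≈ -0.00017696
q = -4378997/720 (q = ((-7*1/48 + 19*(1/45)) + 73)*(-83) = ((-7/48 + 19/45) + 73)*(-83) = (199/720 + 73)*(-83) = (52759/720)*(-83) = -4378997/720 ≈ -6081.9)
((-4319 - 15654)/(q + n))/24439 = ((-4319 - 15654)/(-4378997/720 - 1/5651))/24439 = -19973/(-24745712767/4068720)*(1/24439) = -19973*(-4068720/24745712767)*(1/24439) = (81264544560/24745712767)*(1/24439) = 81264544560/604760474312713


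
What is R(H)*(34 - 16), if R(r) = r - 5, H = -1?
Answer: -108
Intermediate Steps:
R(r) = -5 + r
R(H)*(34 - 16) = (-5 - 1)*(34 - 16) = -6*18 = -108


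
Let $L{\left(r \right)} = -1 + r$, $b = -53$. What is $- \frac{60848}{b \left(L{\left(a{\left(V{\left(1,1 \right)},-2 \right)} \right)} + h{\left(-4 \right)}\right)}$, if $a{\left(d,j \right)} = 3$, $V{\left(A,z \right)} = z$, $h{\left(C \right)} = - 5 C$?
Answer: $\frac{30424}{583} \approx 52.185$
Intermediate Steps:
$- \frac{60848}{b \left(L{\left(a{\left(V{\left(1,1 \right)},-2 \right)} \right)} + h{\left(-4 \right)}\right)} = - \frac{60848}{\left(-53\right) \left(\left(-1 + 3\right) - -20\right)} = - \frac{60848}{\left(-53\right) \left(2 + 20\right)} = - \frac{60848}{\left(-53\right) 22} = - \frac{60848}{-1166} = \left(-60848\right) \left(- \frac{1}{1166}\right) = \frac{30424}{583}$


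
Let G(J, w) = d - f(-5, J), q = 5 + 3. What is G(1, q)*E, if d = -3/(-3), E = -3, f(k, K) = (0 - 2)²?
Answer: 9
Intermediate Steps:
f(k, K) = 4 (f(k, K) = (-2)² = 4)
d = 1 (d = -3*(-⅓) = 1)
q = 8
G(J, w) = -3 (G(J, w) = 1 - 1*4 = 1 - 4 = -3)
G(1, q)*E = -3*(-3) = 9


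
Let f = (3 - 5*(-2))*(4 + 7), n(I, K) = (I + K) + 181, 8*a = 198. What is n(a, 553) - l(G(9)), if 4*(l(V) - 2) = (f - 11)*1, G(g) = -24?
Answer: 2895/4 ≈ 723.75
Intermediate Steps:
a = 99/4 (a = (⅛)*198 = 99/4 ≈ 24.750)
n(I, K) = 181 + I + K
f = 143 (f = (3 + 10)*11 = 13*11 = 143)
l(V) = 35 (l(V) = 2 + ((143 - 11)*1)/4 = 2 + (132*1)/4 = 2 + (¼)*132 = 2 + 33 = 35)
n(a, 553) - l(G(9)) = (181 + 99/4 + 553) - 1*35 = 3035/4 - 35 = 2895/4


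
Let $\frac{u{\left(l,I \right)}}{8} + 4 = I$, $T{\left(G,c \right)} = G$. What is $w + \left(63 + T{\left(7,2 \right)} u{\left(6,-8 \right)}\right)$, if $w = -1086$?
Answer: $-1695$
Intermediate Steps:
$u{\left(l,I \right)} = -32 + 8 I$
$w + \left(63 + T{\left(7,2 \right)} u{\left(6,-8 \right)}\right) = -1086 + \left(63 + 7 \left(-32 + 8 \left(-8\right)\right)\right) = -1086 + \left(63 + 7 \left(-32 - 64\right)\right) = -1086 + \left(63 + 7 \left(-96\right)\right) = -1086 + \left(63 - 672\right) = -1086 - 609 = -1695$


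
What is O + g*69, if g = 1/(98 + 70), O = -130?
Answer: -7257/56 ≈ -129.59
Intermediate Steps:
g = 1/168 ≈ 0.0059524
O + g*69 = -130 + (1/168)*69 = -130 + 23/56 = -7257/56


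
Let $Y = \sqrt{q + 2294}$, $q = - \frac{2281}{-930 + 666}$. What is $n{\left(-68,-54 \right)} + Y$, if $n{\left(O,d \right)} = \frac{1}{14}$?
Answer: $\frac{1}{14} + \frac{\sqrt{40121202}}{132} \approx 48.057$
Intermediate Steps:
$n{\left(O,d \right)} = \frac{1}{14}$
$q = \frac{2281}{264}$ ($q = - \frac{2281}{-264} = \left(-2281\right) \left(- \frac{1}{264}\right) = \frac{2281}{264} \approx 8.6402$)
$Y = \frac{\sqrt{40121202}}{132}$ ($Y = \sqrt{\frac{2281}{264} + 2294} = \sqrt{\frac{607897}{264}} = \frac{\sqrt{40121202}}{132} \approx 47.986$)
$n{\left(-68,-54 \right)} + Y = \frac{1}{14} + \frac{\sqrt{40121202}}{132}$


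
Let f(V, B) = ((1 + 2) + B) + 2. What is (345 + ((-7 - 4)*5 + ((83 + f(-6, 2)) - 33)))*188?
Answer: 65236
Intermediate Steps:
f(V, B) = 5 + B (f(V, B) = (3 + B) + 2 = 5 + B)
(345 + ((-7 - 4)*5 + ((83 + f(-6, 2)) - 33)))*188 = (345 + ((-7 - 4)*5 + ((83 + (5 + 2)) - 33)))*188 = (345 + (-11*5 + ((83 + 7) - 33)))*188 = (345 + (-55 + (90 - 33)))*188 = (345 + (-55 + 57))*188 = (345 + 2)*188 = 347*188 = 65236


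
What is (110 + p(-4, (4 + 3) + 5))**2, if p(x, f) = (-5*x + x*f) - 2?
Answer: 6400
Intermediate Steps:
p(x, f) = -2 - 5*x + f*x (p(x, f) = (-5*x + f*x) - 2 = -2 - 5*x + f*x)
(110 + p(-4, (4 + 3) + 5))**2 = (110 + (-2 - 5*(-4) + ((4 + 3) + 5)*(-4)))**2 = (110 + (-2 + 20 + (7 + 5)*(-4)))**2 = (110 + (-2 + 20 + 12*(-4)))**2 = (110 + (-2 + 20 - 48))**2 = (110 - 30)**2 = 80**2 = 6400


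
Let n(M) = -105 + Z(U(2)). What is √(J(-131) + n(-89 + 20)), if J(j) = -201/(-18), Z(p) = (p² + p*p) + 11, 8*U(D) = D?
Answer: I*√11910/12 ≈ 9.0944*I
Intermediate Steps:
U(D) = D/8
Z(p) = 11 + 2*p² (Z(p) = (p² + p²) + 11 = 2*p² + 11 = 11 + 2*p²)
n(M) = -751/8 (n(M) = -105 + (11 + 2*((⅛)*2)²) = -105 + (11 + 2*(¼)²) = -105 + (11 + 2*(1/16)) = -105 + (11 + ⅛) = -105 + 89/8 = -751/8)
J(j) = 67/6 (J(j) = -201*(-1/18) = 67/6)
√(J(-131) + n(-89 + 20)) = √(67/6 - 751/8) = √(-1985/24) = I*√11910/12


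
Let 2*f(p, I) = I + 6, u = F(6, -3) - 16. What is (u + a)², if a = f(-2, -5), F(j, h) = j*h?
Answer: 4489/4 ≈ 1122.3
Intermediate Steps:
F(j, h) = h*j
u = -34 (u = -3*6 - 16 = -18 - 16 = -34)
f(p, I) = 3 + I/2 (f(p, I) = (I + 6)/2 = (6 + I)/2 = 3 + I/2)
a = ½ (a = 3 + (½)*(-5) = 3 - 5/2 = ½ ≈ 0.50000)
(u + a)² = (-34 + ½)² = (-67/2)² = 4489/4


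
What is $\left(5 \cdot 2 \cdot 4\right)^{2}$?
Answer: $1600$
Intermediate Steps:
$\left(5 \cdot 2 \cdot 4\right)^{2} = \left(10 \cdot 4\right)^{2} = 40^{2} = 1600$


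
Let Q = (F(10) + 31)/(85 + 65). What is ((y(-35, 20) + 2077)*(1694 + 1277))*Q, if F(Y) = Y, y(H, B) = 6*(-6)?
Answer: 248616251/150 ≈ 1.6574e+6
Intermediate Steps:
y(H, B) = -36
Q = 41/150 (Q = (10 + 31)/(85 + 65) = 41/150 ≈ 0.27333)
((y(-35, 20) + 2077)*(1694 + 1277))*Q = ((-36 + 2077)*(1694 + 1277))*(41/150) = (2041*2971)*(41/150) = 6063811*(41/150) = 248616251/150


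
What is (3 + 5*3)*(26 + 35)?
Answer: 1098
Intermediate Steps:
(3 + 5*3)*(26 + 35) = (3 + 15)*61 = 18*61 = 1098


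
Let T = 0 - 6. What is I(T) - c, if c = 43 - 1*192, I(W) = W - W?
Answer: 149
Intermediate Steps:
T = -6
I(W) = 0
c = -149 (c = 43 - 192 = -149)
I(T) - c = 0 - 1*(-149) = 0 + 149 = 149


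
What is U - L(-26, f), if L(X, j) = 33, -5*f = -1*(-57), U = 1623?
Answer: 1590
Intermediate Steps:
f = -57/5 (f = -(-1)*(-57)/5 = -1/5*57 = -57/5 ≈ -11.400)
U - L(-26, f) = 1623 - 1*33 = 1623 - 33 = 1590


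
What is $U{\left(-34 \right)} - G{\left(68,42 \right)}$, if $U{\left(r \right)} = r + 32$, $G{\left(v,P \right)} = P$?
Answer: $-44$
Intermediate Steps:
$U{\left(r \right)} = 32 + r$
$U{\left(-34 \right)} - G{\left(68,42 \right)} = \left(32 - 34\right) - 42 = -2 - 42 = -44$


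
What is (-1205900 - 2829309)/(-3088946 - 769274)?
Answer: 4035209/3858220 ≈ 1.0459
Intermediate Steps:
(-1205900 - 2829309)/(-3088946 - 769274) = -4035209/(-3858220) = -4035209*(-1/3858220) = 4035209/3858220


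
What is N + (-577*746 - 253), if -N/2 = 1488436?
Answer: -3407567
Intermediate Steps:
N = -2976872 (N = -2*1488436 = -2976872)
N + (-577*746 - 253) = -2976872 + (-577*746 - 253) = -2976872 + (-430442 - 253) = -2976872 - 430695 = -3407567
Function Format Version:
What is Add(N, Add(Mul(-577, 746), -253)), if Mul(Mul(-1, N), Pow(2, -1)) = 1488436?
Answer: -3407567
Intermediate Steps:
N = -2976872 (N = Mul(-2, 1488436) = -2976872)
Add(N, Add(Mul(-577, 746), -253)) = Add(-2976872, Add(Mul(-577, 746), -253)) = Add(-2976872, Add(-430442, -253)) = Add(-2976872, -430695) = -3407567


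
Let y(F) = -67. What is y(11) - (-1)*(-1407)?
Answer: -1474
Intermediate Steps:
y(11) - (-1)*(-1407) = -67 - (-1)*(-1407) = -67 - 1*1407 = -67 - 1407 = -1474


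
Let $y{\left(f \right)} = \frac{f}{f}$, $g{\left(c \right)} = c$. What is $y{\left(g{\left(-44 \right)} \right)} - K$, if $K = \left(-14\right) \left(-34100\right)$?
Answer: $-477399$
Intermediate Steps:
$K = 477400$
$y{\left(f \right)} = 1$
$y{\left(g{\left(-44 \right)} \right)} - K = 1 - 477400 = -477399$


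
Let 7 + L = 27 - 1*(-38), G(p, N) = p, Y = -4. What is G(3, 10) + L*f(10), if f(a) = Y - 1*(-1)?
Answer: -171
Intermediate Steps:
L = 58 (L = -7 + (27 - 1*(-38)) = -7 + (27 + 38) = -7 + 65 = 58)
f(a) = -3 (f(a) = -4 - 1*(-1) = -4 + 1 = -3)
G(3, 10) + L*f(10) = 3 + 58*(-3) = 3 - 174 = -171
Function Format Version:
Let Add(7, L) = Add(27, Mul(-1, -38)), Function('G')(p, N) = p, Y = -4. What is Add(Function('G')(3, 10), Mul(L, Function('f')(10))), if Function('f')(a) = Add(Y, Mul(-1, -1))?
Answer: -171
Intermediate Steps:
L = 58 (L = Add(-7, Add(27, Mul(-1, -38))) = Add(-7, Add(27, 38)) = Add(-7, 65) = 58)
Function('f')(a) = -3 (Function('f')(a) = Add(-4, Mul(-1, -1)) = Add(-4, 1) = -3)
Add(Function('G')(3, 10), Mul(L, Function('f')(10))) = Add(3, Mul(58, -3)) = Add(3, -174) = -171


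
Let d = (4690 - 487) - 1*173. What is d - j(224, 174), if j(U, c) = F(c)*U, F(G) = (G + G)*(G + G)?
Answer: -27123266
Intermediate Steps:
F(G) = 4*G² (F(G) = (2*G)*(2*G) = 4*G²)
d = 4030 (d = 4203 - 173 = 4030)
j(U, c) = 4*U*c² (j(U, c) = (4*c²)*U = 4*U*c²)
d - j(224, 174) = 4030 - 4*224*174² = 4030 - 4*224*30276 = 4030 - 1*27127296 = 4030 - 27127296 = -27123266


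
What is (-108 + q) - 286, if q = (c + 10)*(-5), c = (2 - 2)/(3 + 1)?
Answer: -444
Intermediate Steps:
c = 0 (c = 0/4 = 0*(¼) = 0)
q = -50 (q = (0 + 10)*(-5) = 10*(-5) = -50)
(-108 + q) - 286 = (-108 - 50) - 286 = -158 - 286 = -444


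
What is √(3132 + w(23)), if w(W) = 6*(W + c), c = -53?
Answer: 6*√82 ≈ 54.332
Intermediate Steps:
w(W) = -318 + 6*W (w(W) = 6*(W - 53) = 6*(-53 + W) = -318 + 6*W)
√(3132 + w(23)) = √(3132 + (-318 + 6*23)) = √(3132 + (-318 + 138)) = √(3132 - 180) = √2952 = 6*√82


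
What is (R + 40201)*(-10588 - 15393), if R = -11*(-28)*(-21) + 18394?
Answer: -1354311587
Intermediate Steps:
R = 11926 (R = 308*(-21) + 18394 = -6468 + 18394 = 11926)
(R + 40201)*(-10588 - 15393) = (11926 + 40201)*(-10588 - 15393) = 52127*(-25981) = -1354311587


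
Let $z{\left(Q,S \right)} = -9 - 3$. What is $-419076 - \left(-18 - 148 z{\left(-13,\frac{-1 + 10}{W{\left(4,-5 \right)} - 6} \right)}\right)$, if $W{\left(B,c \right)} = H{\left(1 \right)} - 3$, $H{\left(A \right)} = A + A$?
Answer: $-420834$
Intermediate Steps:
$H{\left(A \right)} = 2 A$
$W{\left(B,c \right)} = -1$ ($W{\left(B,c \right)} = 2 \cdot 1 - 3 = 2 - 3 = -1$)
$z{\left(Q,S \right)} = -12$
$-419076 - \left(-18 - 148 z{\left(-13,\frac{-1 + 10}{W{\left(4,-5 \right)} - 6} \right)}\right) = -419076 - \left(-18 - -1776\right) = -419076 - \left(-18 + 1776\right) = -419076 - 1758 = -420834$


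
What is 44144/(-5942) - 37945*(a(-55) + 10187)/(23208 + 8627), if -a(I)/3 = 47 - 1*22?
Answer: -228134977352/18916357 ≈ -12060.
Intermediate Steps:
a(I) = -75 (a(I) = -3*(47 - 1*22) = -3*(47 - 22) = -3*25 = -75)
44144/(-5942) - 37945*(a(-55) + 10187)/(23208 + 8627) = 44144/(-5942) - 37945*(-75 + 10187)/(23208 + 8627) = 44144*(-1/5942) - 37945/(31835/10112) = -22072/2971 - 37945/(31835*(1/10112)) = -22072/2971 - 37945/31835/10112 = -22072/2971 - 37945*10112/31835 = -22072/2971 - 76739968/6367 = -228134977352/18916357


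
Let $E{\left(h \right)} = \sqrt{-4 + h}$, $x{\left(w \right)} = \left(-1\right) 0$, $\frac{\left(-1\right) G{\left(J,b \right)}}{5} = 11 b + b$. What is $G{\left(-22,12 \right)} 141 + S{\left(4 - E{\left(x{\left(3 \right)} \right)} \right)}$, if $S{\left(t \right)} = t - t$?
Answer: $-101520$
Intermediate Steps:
$G{\left(J,b \right)} = - 60 b$ ($G{\left(J,b \right)} = - 5 \left(11 b + b\right) = - 5 \cdot 12 b = - 60 b$)
$x{\left(w \right)} = 0$
$S{\left(t \right)} = 0$
$G{\left(-22,12 \right)} 141 + S{\left(4 - E{\left(x{\left(3 \right)} \right)} \right)} = \left(-60\right) 12 \cdot 141 + 0 = \left(-720\right) 141 + 0 = -101520 + 0 = -101520$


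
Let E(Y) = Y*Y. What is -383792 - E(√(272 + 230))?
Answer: -384294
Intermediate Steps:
E(Y) = Y²
-383792 - E(√(272 + 230)) = -383792 - (√(272 + 230))² = -383792 - (√502)² = -383792 - 1*502 = -383792 - 502 = -384294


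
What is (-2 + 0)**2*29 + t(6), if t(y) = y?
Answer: 122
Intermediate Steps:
(-2 + 0)**2*29 + t(6) = (-2 + 0)**2*29 + 6 = (-2)**2*29 + 6 = 4*29 + 6 = 116 + 6 = 122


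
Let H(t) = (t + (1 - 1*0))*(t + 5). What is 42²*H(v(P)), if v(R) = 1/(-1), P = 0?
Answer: 0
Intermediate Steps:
v(R) = -1
H(t) = (1 + t)*(5 + t) (H(t) = (t + (1 + 0))*(5 + t) = (t + 1)*(5 + t) = (1 + t)*(5 + t))
42²*H(v(P)) = 42²*(5 + (-1)² + 6*(-1)) = 1764*(5 + 1 - 6) = 1764*0 = 0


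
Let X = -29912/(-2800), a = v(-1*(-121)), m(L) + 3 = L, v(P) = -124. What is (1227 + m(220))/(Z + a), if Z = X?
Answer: -505400/39661 ≈ -12.743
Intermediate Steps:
m(L) = -3 + L
a = -124
X = 3739/350 (X = -29912*(-1/2800) = 3739/350 ≈ 10.683)
Z = 3739/350 ≈ 10.683
(1227 + m(220))/(Z + a) = (1227 + (-3 + 220))/(3739/350 - 124) = (1227 + 217)/(-39661/350) = 1444*(-350/39661) = -505400/39661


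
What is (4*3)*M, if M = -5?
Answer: -60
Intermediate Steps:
(4*3)*M = (4*3)*(-5) = 12*(-5) = -60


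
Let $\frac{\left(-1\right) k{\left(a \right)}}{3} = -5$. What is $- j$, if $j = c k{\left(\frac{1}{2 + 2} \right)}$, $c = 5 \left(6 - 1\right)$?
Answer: $-375$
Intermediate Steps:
$k{\left(a \right)} = 15$ ($k{\left(a \right)} = \left(-3\right) \left(-5\right) = 15$)
$c = 25$ ($c = 5 \cdot 5 = 25$)
$j = 375$ ($j = 25 \cdot 15 = 375$)
$- j = \left(-1\right) 375 = -375$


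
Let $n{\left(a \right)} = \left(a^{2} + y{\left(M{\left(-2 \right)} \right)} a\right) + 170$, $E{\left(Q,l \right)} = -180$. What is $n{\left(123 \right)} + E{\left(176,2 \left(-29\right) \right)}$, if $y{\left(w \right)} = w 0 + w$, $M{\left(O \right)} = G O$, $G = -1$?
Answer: $15365$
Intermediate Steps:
$M{\left(O \right)} = - O$
$y{\left(w \right)} = w$ ($y{\left(w \right)} = 0 + w = w$)
$n{\left(a \right)} = 170 + a^{2} + 2 a$ ($n{\left(a \right)} = \left(a^{2} + \left(-1\right) \left(-2\right) a\right) + 170 = \left(a^{2} + 2 a\right) + 170 = 170 + a^{2} + 2 a$)
$n{\left(123 \right)} + E{\left(176,2 \left(-29\right) \right)} = \left(170 + 123^{2} + 2 \cdot 123\right) - 180 = \left(170 + 15129 + 246\right) - 180 = 15545 - 180 = 15365$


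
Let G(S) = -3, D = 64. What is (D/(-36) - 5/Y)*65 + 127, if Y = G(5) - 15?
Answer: 59/2 ≈ 29.500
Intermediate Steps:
Y = -18 (Y = -3 - 15 = -18)
(D/(-36) - 5/Y)*65 + 127 = (64/(-36) - 5/(-18))*65 + 127 = (64*(-1/36) - 5*(-1/18))*65 + 127 = (-16/9 + 5/18)*65 + 127 = -3/2*65 + 127 = -195/2 + 127 = 59/2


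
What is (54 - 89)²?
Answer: 1225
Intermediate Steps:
(54 - 89)² = (-35)² = 1225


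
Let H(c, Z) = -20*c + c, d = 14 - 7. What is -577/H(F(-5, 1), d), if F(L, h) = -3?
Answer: -577/57 ≈ -10.123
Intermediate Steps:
d = 7
H(c, Z) = -19*c
-577/H(F(-5, 1), d) = -577/((-19*(-3))) = -577/57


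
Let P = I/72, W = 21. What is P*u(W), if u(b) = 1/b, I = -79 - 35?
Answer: -19/252 ≈ -0.075397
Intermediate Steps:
I = -114
P = -19/12 (P = -114/72 = -114*1/72 = -19/12 ≈ -1.5833)
P*u(W) = -19/12/21 = -19/12*1/21 = -19/252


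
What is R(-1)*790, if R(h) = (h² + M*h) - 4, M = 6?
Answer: -7110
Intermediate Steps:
R(h) = -4 + h² + 6*h (R(h) = (h² + 6*h) - 4 = -4 + h² + 6*h)
R(-1)*790 = (-4 + (-1)² + 6*(-1))*790 = (-4 + 1 - 6)*790 = -9*790 = -7110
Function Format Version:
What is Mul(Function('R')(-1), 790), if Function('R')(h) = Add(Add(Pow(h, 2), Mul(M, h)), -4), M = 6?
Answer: -7110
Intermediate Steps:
Function('R')(h) = Add(-4, Pow(h, 2), Mul(6, h)) (Function('R')(h) = Add(Add(Pow(h, 2), Mul(6, h)), -4) = Add(-4, Pow(h, 2), Mul(6, h)))
Mul(Function('R')(-1), 790) = Mul(Add(-4, Pow(-1, 2), Mul(6, -1)), 790) = Mul(Add(-4, 1, -6), 790) = Mul(-9, 790) = -7110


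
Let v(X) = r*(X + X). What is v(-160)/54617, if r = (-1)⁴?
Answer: -320/54617 ≈ -0.0058590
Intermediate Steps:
r = 1
v(X) = 2*X (v(X) = 1*(X + X) = 1*(2*X) = 2*X)
v(-160)/54617 = (2*(-160))/54617 = -320*1/54617 = -320/54617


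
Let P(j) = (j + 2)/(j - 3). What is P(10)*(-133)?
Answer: -228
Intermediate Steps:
P(j) = (2 + j)/(-3 + j)
P(10)*(-133) = ((2 + 10)/(-3 + 10))*(-133) = (12/7)*(-133) = -228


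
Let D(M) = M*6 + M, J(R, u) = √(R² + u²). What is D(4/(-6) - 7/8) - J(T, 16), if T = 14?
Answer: -259/24 - 2*√113 ≈ -32.052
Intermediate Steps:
D(M) = 7*M (D(M) = 6*M + M = 7*M)
D(4/(-6) - 7/8) - J(T, 16) = 7*(4/(-6) - 7/8) - √(14² + 16²) = 7*(4*(-⅙) - 7*⅛) - √(196 + 256) = 7*(-⅔ - 7/8) - √452 = 7*(-37/24) - 2*√113 = -259/24 - 2*√113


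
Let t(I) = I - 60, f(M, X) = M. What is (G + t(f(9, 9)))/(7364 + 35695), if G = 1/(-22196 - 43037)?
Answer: -3326884/2808867747 ≈ -0.0011844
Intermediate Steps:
t(I) = -60 + I
G = -1/65233 (G = 1/(-65233) = -1/65233 ≈ -1.5330e-5)
(G + t(f(9, 9)))/(7364 + 35695) = (-1/65233 + (-60 + 9))/(7364 + 35695) = (-1/65233 - 51)/43059 = -3326884/65233*1/43059 = -3326884/2808867747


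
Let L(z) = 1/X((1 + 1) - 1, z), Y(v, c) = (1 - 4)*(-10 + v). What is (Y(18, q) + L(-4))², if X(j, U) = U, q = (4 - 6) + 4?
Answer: 9409/16 ≈ 588.06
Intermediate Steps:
q = 2 (q = -2 + 4 = 2)
Y(v, c) = 30 - 3*v (Y(v, c) = -3*(-10 + v) = 30 - 3*v)
L(z) = 1/z
(Y(18, q) + L(-4))² = ((30 - 3*18) + 1/(-4))² = ((30 - 54) - ¼)² = (-24 - ¼)² = (-97/4)² = 9409/16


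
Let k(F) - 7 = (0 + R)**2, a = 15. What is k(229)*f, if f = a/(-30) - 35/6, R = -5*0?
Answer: -133/3 ≈ -44.333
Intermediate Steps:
R = 0
k(F) = 7 (k(F) = 7 + (0 + 0)**2 = 7 + 0**2 = 7 + 0 = 7)
f = -19/3 (f = 15/(-30) - 35/6 = 15*(-1/30) - 35*1/6 = -1/2 - 35/6 = -19/3 ≈ -6.3333)
k(229)*f = 7*(-19/3) = -133/3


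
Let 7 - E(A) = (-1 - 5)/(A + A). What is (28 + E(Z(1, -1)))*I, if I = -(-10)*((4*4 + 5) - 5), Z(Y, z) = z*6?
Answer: 5520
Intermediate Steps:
Z(Y, z) = 6*z
I = 160 (I = -(-10)*((16 + 5) - 5) = -(-10)*(21 - 5) = -(-10)*16 = -2*(-80) = 160)
E(A) = 7 + 3/A (E(A) = 7 - (-1 - 5)/(A + A) = 7 - (-6)/(2*A) = 7 - (-6)*1/(2*A) = 7 - (-3)/A = 7 + 3/A)
(28 + E(Z(1, -1)))*I = (28 + (7 + 3/((6*(-1)))))*160 = (28 + (7 + 3/(-6)))*160 = (28 + (7 + 3*(-⅙)))*160 = (28 + (7 - ½))*160 = (28 + 13/2)*160 = (69/2)*160 = 5520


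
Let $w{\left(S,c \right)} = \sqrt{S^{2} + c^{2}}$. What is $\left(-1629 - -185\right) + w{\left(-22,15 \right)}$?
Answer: $-1444 + \sqrt{709} \approx -1417.4$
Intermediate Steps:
$\left(-1629 - -185\right) + w{\left(-22,15 \right)} = \left(-1629 - -185\right) + \sqrt{\left(-22\right)^{2} + 15^{2}} = \left(-1629 + 185\right) + \sqrt{484 + 225} = -1444 + \sqrt{709}$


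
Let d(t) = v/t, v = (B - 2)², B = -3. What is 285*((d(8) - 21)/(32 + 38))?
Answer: -8151/112 ≈ -72.777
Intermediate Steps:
v = 25 (v = (-3 - 2)² = (-5)² = 25)
d(t) = 25/t
285*((d(8) - 21)/(32 + 38)) = 285*((25/8 - 21)/(32 + 38)) = 285*((25*(⅛) - 21)/70) = 285*((25/8 - 21)*(1/70)) = 285*(-143/8*1/70) = 285*(-143/560) = -8151/112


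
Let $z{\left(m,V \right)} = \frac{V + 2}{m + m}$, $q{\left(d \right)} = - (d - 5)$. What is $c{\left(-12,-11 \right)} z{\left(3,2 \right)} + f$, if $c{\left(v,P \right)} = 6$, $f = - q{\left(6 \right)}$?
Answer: $5$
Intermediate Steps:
$q{\left(d \right)} = 5 - d$ ($q{\left(d \right)} = - (-5 + d) = 5 - d$)
$f = 1$ ($f = - (5 - 6) = \left(-1\right) \left(-1\right) = 1$)
$z{\left(m,V \right)} = \frac{2 + V}{2 m}$
$c{\left(-12,-11 \right)} z{\left(3,2 \right)} + f = 6 \frac{2 + 2}{2 \cdot 3} + 1 = 6 \cdot \frac{1}{2} \cdot \frac{1}{3} \cdot 4 + 1 = 6 \cdot \frac{2}{3} + 1 = 4 + 1 = 5$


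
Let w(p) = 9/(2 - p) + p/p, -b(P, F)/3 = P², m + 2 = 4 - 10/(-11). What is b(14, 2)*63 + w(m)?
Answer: -370529/10 ≈ -37053.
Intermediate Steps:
m = 32/11 (m = -2 + (4 - 10/(-11)) = -2 + (4 - 10*(-1)/11) = -2 + (4 - 1*(-10/11)) = -2 + (4 + 10/11) = -2 + 54/11 = 32/11 ≈ 2.9091)
b(P, F) = -3*P²
w(p) = 1 + 9/(2 - p) (w(p) = 9/(2 - p) + 1 = 1 + 9/(2 - p))
b(14, 2)*63 + w(m) = -3*14²*63 + (-11 + 32/11)/(-2 + 32/11) = -3*196*63 - 89/11/(10/11) = -588*63 + (11/10)*(-89/11) = -37044 - 89/10 = -370529/10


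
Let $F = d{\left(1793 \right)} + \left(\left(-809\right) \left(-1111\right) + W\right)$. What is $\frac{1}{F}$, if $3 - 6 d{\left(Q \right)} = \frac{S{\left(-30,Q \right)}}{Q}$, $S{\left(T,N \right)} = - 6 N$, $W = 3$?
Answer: $\frac{2}{1797607} \approx 1.1126 \cdot 10^{-6}$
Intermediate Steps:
$d{\left(Q \right)} = \frac{3}{2}$ ($d{\left(Q \right)} = \frac{1}{2} - \frac{- 6 Q \frac{1}{Q}}{6} = \frac{1}{2} - -1 = \frac{1}{2} + 1 = \frac{3}{2}$)
$F = \frac{1797607}{2}$ ($F = \frac{3}{2} + \left(\left(-809\right) \left(-1111\right) + 3\right) = \frac{3}{2} + \left(898799 + 3\right) = \frac{3}{2} + 898802 = \frac{1797607}{2} \approx 8.988 \cdot 10^{5}$)
$\frac{1}{F} = \frac{1}{\frac{1797607}{2}} = \frac{2}{1797607}$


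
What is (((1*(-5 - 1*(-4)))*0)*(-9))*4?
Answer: 0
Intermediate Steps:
(((1*(-5 - 1*(-4)))*0)*(-9))*4 = (((1*(-5 + 4))*0)*(-9))*4 = (((1*(-1))*0)*(-9))*4 = (-1*0*(-9))*4 = (0*(-9))*4 = 0*4 = 0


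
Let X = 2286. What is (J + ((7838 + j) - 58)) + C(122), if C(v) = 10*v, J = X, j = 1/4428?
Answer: 49974409/4428 ≈ 11286.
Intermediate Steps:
j = 1/4428 ≈ 0.00022584
J = 2286
(J + ((7838 + j) - 58)) + C(122) = (2286 + ((7838 + 1/4428) - 58)) + 10*122 = (2286 + (34706665/4428 - 58)) + 1220 = (2286 + 34449841/4428) + 1220 = 44572249/4428 + 1220 = 49974409/4428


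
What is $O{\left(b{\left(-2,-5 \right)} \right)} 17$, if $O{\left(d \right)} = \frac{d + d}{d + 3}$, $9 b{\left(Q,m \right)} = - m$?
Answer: $\frac{85}{16} \approx 5.3125$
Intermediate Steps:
$b{\left(Q,m \right)} = - \frac{m}{9}$ ($b{\left(Q,m \right)} = \frac{\left(-1\right) m}{9} = - \frac{m}{9}$)
$O{\left(d \right)} = \frac{2 d}{3 + d}$
$O{\left(b{\left(-2,-5 \right)} \right)} 17 = \frac{2 \left(\left(- \frac{1}{9}\right) \left(-5\right)\right)}{3 - - \frac{5}{9}} \cdot 17 = 2 \cdot \frac{5}{9} \frac{1}{3 + \frac{5}{9}} \cdot 17 = 2 \cdot \frac{5}{9} \frac{1}{\frac{32}{9}} \cdot 17 = 2 \cdot \frac{5}{9} \cdot \frac{9}{32} \cdot 17 = \frac{5}{16} \cdot 17 = \frac{85}{16}$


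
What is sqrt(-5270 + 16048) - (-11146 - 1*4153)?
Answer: 15299 + sqrt(10778) ≈ 15403.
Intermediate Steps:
sqrt(-5270 + 16048) - (-11146 - 1*4153) = sqrt(10778) - (-11146 - 4153) = sqrt(10778) - 1*(-15299) = sqrt(10778) + 15299 = 15299 + sqrt(10778)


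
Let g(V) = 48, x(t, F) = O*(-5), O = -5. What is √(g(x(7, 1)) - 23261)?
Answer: I*√23213 ≈ 152.36*I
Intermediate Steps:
x(t, F) = 25 (x(t, F) = -5*(-5) = 25)
√(g(x(7, 1)) - 23261) = √(48 - 23261) = √(-23213) = I*√23213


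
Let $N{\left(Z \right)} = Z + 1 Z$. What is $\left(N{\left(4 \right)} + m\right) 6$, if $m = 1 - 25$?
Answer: $-96$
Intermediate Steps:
$m = -24$ ($m = 1 - 25 = -24$)
$N{\left(Z \right)} = 2 Z$ ($N{\left(Z \right)} = Z + Z = 2 Z$)
$\left(N{\left(4 \right)} + m\right) 6 = \left(2 \cdot 4 - 24\right) 6 = \left(8 - 24\right) 6 = \left(-16\right) 6 = -96$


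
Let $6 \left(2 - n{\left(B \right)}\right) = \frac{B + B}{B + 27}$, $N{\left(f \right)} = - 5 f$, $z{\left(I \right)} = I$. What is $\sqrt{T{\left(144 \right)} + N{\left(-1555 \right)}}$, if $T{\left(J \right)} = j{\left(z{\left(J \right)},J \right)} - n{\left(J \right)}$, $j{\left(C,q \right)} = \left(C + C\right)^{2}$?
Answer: $\frac{\sqrt{294740445}}{57} \approx 301.19$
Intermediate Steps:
$n{\left(B \right)} = 2 - \frac{B}{3 \left(27 + B\right)}$ ($n{\left(B \right)} = 2 - \frac{\left(B + B\right) \frac{1}{B + 27}}{6} = 2 - \frac{2 B \frac{1}{27 + B}}{6} = 2 - \frac{B}{3 \left(27 + B\right)}$)
$j{\left(C,q \right)} = 4 C^{2}$ ($j{\left(C,q \right)} = \left(2 C\right)^{2} = 4 C^{2}$)
$T{\left(J \right)} = 4 J^{2} - \frac{162 + 5 J}{3 \left(27 + J\right)}$
$\sqrt{T{\left(144 \right)} + N{\left(-1555 \right)}} = \sqrt{\frac{-162 - 720 + 12 \cdot 144^{2} \left(27 + 144\right)}{3 \left(27 + 144\right)} - -7775} = \sqrt{\frac{-162 - 720 + 12 \cdot 20736 \cdot 171}{3 \cdot 171} + 7775} = \sqrt{\frac{1}{3} \cdot \frac{1}{171} \left(-162 - 720 + 42550272\right) + 7775} = \sqrt{\frac{1}{3} \cdot \frac{1}{171} \cdot 42549390 + 7775} = \sqrt{\frac{4727710}{57} + 7775} = \sqrt{\frac{5170885}{57}} = \frac{\sqrt{294740445}}{57}$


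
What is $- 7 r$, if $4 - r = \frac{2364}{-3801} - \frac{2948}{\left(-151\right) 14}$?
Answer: $- \frac{617462}{27331} \approx -22.592$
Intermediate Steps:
$r = \frac{617462}{191317}$ ($r = 4 - \left(\frac{2364}{-3801} - \frac{2948}{\left(-151\right) 14}\right) = 4 - \left(2364 \left(- \frac{1}{3801}\right) - \frac{2948}{-2114}\right) = 4 - \left(- \frac{788}{1267} - - \frac{1474}{1057}\right) = 4 - \left(- \frac{788}{1267} + \frac{1474}{1057}\right) = 4 - \frac{147806}{191317} = \frac{617462}{191317} \approx 3.2274$)
$- 7 r = \left(-7\right) \frac{617462}{191317} = - \frac{617462}{27331}$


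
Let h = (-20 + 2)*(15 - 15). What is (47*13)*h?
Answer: 0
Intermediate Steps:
h = 0 (h = -18*0 = 0)
(47*13)*h = (47*13)*0 = 611*0 = 0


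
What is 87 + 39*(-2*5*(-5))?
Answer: 2037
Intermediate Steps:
87 + 39*(-2*5*(-5)) = 87 + 39*(-10*(-5)) = 87 + 39*50 = 87 + 1950 = 2037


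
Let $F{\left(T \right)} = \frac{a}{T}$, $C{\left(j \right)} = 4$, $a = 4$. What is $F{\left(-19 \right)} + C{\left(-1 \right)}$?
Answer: $\frac{72}{19} \approx 3.7895$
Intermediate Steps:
$F{\left(T \right)} = \frac{4}{T}$
$F{\left(-19 \right)} + C{\left(-1 \right)} = \frac{4}{-19} + 4 = 4 \left(- \frac{1}{19}\right) + 4 = - \frac{4}{19} + 4 = \frac{72}{19}$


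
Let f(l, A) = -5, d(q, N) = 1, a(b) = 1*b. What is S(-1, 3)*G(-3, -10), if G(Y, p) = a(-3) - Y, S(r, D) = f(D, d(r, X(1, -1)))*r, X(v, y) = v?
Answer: 0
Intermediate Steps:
a(b) = b
S(r, D) = -5*r
G(Y, p) = -3 - Y
S(-1, 3)*G(-3, -10) = (-5*(-1))*(-3 - 1*(-3)) = 5*(-3 + 3) = 5*0 = 0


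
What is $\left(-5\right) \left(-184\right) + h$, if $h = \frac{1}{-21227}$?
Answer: $\frac{19528839}{21227} \approx 920.0$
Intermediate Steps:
$h = - \frac{1}{21227} \approx -4.711 \cdot 10^{-5}$
$\left(-5\right) \left(-184\right) + h = \left(-5\right) \left(-184\right) - \frac{1}{21227} = 920 - \frac{1}{21227} = \frac{19528839}{21227}$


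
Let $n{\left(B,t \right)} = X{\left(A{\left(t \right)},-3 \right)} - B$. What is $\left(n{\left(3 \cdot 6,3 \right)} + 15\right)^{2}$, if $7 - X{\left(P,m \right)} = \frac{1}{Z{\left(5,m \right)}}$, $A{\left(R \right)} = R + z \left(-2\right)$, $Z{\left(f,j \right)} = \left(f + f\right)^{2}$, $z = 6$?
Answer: $\frac{159201}{10000} \approx 15.92$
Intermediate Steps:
$Z{\left(f,j \right)} = 4 f^{2}$ ($Z{\left(f,j \right)} = \left(2 f\right)^{2} = 4 f^{2}$)
$A{\left(R \right)} = -12 + R$ ($A{\left(R \right)} = R + 6 \left(-2\right) = R - 12 = -12 + R$)
$X{\left(P,m \right)} = \frac{699}{100}$ ($X{\left(P,m \right)} = 7 - \frac{1}{4 \cdot 5^{2}} = 7 - \frac{1}{4 \cdot 25} = 7 - \frac{1}{100} = \frac{699}{100}$)
$n{\left(B,t \right)} = \frac{699}{100} - B$
$\left(n{\left(3 \cdot 6,3 \right)} + 15\right)^{2} = \left(\left(\frac{699}{100} - 3 \cdot 6\right) + 15\right)^{2} = \left(\left(\frac{699}{100} - 18\right) + 15\right)^{2} = \left(- \frac{1101}{100} + 15\right)^{2} = \left(\frac{399}{100}\right)^{2} = \frac{159201}{10000}$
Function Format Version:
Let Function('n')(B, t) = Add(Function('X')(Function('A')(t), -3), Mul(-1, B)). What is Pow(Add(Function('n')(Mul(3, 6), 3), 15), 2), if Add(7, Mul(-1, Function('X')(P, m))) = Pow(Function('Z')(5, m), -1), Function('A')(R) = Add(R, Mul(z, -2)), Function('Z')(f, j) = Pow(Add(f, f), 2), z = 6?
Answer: Rational(159201, 10000) ≈ 15.920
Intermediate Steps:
Function('Z')(f, j) = Mul(4, Pow(f, 2)) (Function('Z')(f, j) = Pow(Mul(2, f), 2) = Mul(4, Pow(f, 2)))
Function('A')(R) = Add(-12, R) (Function('A')(R) = Add(R, Mul(6, -2)) = Add(R, -12) = Add(-12, R))
Function('X')(P, m) = Rational(699, 100) (Function('X')(P, m) = Add(7, Mul(-1, Pow(Mul(4, Pow(5, 2)), -1))) = Add(7, Mul(-1, Pow(Mul(4, 25), -1))) = Add(7, Mul(-1, Pow(100, -1))) = Add(7, Mul(-1, Rational(1, 100))) = Add(7, Rational(-1, 100)) = Rational(699, 100))
Function('n')(B, t) = Add(Rational(699, 100), Mul(-1, B))
Pow(Add(Function('n')(Mul(3, 6), 3), 15), 2) = Pow(Add(Add(Rational(699, 100), Mul(-1, Mul(3, 6))), 15), 2) = Pow(Add(Add(Rational(699, 100), Mul(-1, 18)), 15), 2) = Pow(Add(Add(Rational(699, 100), -18), 15), 2) = Pow(Add(Rational(-1101, 100), 15), 2) = Pow(Rational(399, 100), 2) = Rational(159201, 10000)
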